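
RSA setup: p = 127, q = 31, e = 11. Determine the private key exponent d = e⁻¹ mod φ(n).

φ(n) = (p−1)(q−1) = 126·30 = 3780.
Need d with 11·d ≡ 1 (mod 3780). Apply the extended Euclidean algorithm:
3780 = 343×11 + 7
11 = 1×7 + 4
7 = 1×4 + 3
4 = 1×3 + 1
3 = 3×1 + 0
Back-substitute:
1 = 4 − 3
1 = −7 + 2·4
1 = 2·11 − 3·7
1 = −3·3780 + 1031·11
So 11·1031 ≡ 1 (mod 3780), hence d = 1031.

1031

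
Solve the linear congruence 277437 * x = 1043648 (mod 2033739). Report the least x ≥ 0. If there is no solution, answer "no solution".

no solution

gcd(277437, 2033739):
2033739 = 7×277437 + 91680
277437 = 3×91680 + 2397
91680 = 38×2397 + 594
2397 = 4×594 + 21
594 = 28×21 + 6
21 = 3×6 + 3
6 = 2×3 + 0
gcd = 3, but 3 ∤ 1043648, so the congruence has no solution.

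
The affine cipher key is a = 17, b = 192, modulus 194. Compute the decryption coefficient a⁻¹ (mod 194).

137

Apply the Euclidean algorithm to 194 and 17:
194 = 11*17 + 7
17 = 2*7 + 3
7 = 2*3 + 1
3 = 3*1 + 0
The gcd is 1. Working backward:
1 = 7 − 2·3
1 = −2·17 + 5·7
1 = 5·194 − 57·17
Thus 17·(-57) ≡ 1 (mod 194); reducing, -57 mod 194 = 137.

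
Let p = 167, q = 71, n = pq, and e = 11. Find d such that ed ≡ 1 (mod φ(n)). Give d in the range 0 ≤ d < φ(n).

φ(n) = (p−1)(q−1) = 166·70 = 11620.
Need d with 11·d ≡ 1 (mod 11620). Apply the extended Euclidean algorithm:
11620 = 1056×11 + 4
11 = 2×4 + 3
4 = 1×3 + 1
3 = 3×1 + 0
Back-substitute:
1 = 4 − 3
1 = −11 + 3·4
1 = 3·11620 − 3169·11
So 11·(-3169) ≡ 1 (mod 11620), hence d ≡ -3169 ≡ 8451 (mod 11620).

8451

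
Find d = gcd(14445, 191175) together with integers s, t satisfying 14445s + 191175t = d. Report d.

15

Euclidean algorithm:
191175 = 13*14445 + 3390
14445 = 4*3390 + 885
3390 = 3*885 + 735
885 = 1*735 + 150
735 = 4*150 + 135
150 = 1*135 + 15
135 = 9*15 + 0
gcd(14445, 191175) = 15.
Express as a combination:
15 = 150 − 135
15 = −735 + 5·150
15 = 5·885 − 6·735
15 = −6·3390 + 23·885
15 = 23·14445 − 98·3390
15 = −98·191175 + 1297·14445
So 15 = (-98)·191175 + (1297)·14445.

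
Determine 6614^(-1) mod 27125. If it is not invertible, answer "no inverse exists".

1784

gcd(27125, 6614) by repeated division:
27125 = 4·6614 + 669
6614 = 9·669 + 593
669 = 1·593 + 76
593 = 7·76 + 61
76 = 1·61 + 15
61 = 4·15 + 1
15 = 15·1 + 0
gcd = 1, so the inverse exists. Back-substitute:
1 = 61 − 4·15
1 = −4·76 + 5·61
1 = 5·593 − 39·76
1 = −39·669 + 44·593
1 = 44·6614 − 435·669
1 = −435·27125 + 1784·6614
So 6614·1784 ≡ 1 (mod 27125).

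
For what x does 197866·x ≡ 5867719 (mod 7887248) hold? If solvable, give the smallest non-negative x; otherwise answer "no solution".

no solution

gcd(197866, 7887248):
7887248 = 39·197866 + 170474
197866 = 1·170474 + 27392
170474 = 6·27392 + 6122
27392 = 4·6122 + 2904
6122 = 2·2904 + 314
2904 = 9·314 + 78
314 = 4·78 + 2
78 = 39·2 + 0
gcd = 2, but 2 ∤ 5867719, so the congruence has no solution.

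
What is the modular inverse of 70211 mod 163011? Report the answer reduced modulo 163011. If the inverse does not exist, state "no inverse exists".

Apply the Euclidean algorithm to 163011 and 70211:
163011 = 2·70211 + 22589
70211 = 3·22589 + 2444
22589 = 9·2444 + 593
2444 = 4·593 + 72
593 = 8·72 + 17
72 = 4·17 + 4
17 = 4·4 + 1
4 = 4·1 + 0
gcd = 1, so the inverse exists. Back-substitute:
1 = 17 − 4·4
1 = −4·72 + 17·17
1 = 17·593 − 140·72
1 = −140·2444 + 577·593
1 = 577·22589 − 5333·2444
1 = −5333·70211 + 16576·22589
1 = 16576·163011 − 38485·70211
So 70211·(-38485) ≡ 1 (mod 163011), and -38485 ≡ 124526 (mod 163011).

124526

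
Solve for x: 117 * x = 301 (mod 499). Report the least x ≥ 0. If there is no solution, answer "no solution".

First find gcd(117, 499):
499 = 4·117 + 31
117 = 3·31 + 24
31 = 1·24 + 7
24 = 3·7 + 3
7 = 2·3 + 1
3 = 3·1 + 0
gcd = 1, so a unique solution mod 499 exists.
Back-substitute for the Bézout coefficients:
1 = 7 − 2·3
1 = −2·24 + 7·7
1 = 7·31 − 9·24
1 = −9·117 + 34·31
1 = 34·499 − 145·117
So 117·(-145) ≡ 1 (mod 499), giving 117⁻¹ ≡ 354.
x ≡ 117⁻¹·301 ≡ 354·301 ≡ 267 (mod 499).

267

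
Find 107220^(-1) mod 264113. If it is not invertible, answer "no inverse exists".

251065

Extended Euclidean algorithm:
264113 = 2*107220 + 49673
107220 = 2*49673 + 7874
49673 = 6*7874 + 2429
7874 = 3*2429 + 587
2429 = 4*587 + 81
587 = 7*81 + 20
81 = 4*20 + 1
20 = 20*1 + 0
gcd = 1, so the inverse exists. Back-substitute:
1 = 81 − 4·20
1 = −4·587 + 29·81
1 = 29·2429 − 120·587
1 = −120·7874 + 389·2429
1 = 389·49673 − 2454·7874
1 = −2454·107220 + 5297·49673
1 = 5297·264113 − 13048·107220
So 107220·(-13048) ≡ 1 (mod 264113), and -13048 ≡ 251065 (mod 264113).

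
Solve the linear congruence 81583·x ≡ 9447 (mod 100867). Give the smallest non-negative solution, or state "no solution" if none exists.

1553

First find gcd(81583, 100867):
100867 = 1·81583 + 19284
81583 = 4·19284 + 4447
19284 = 4·4447 + 1496
4447 = 2·1496 + 1455
1496 = 1·1455 + 41
1455 = 35·41 + 20
41 = 2·20 + 1
20 = 20·1 + 0
gcd = 1, so a unique solution mod 100867 exists.
Back-substitute for the Bézout coefficients:
1 = 41 − 2·20
1 = −2·1455 + 71·41
1 = 71·1496 − 73·1455
1 = −73·4447 + 217·1496
1 = 217·19284 − 941·4447
1 = −941·81583 + 3981·19284
1 = 3981·100867 − 4922·81583
So 81583·(-4922) ≡ 1 (mod 100867), giving 81583⁻¹ ≡ 95945.
x ≡ 81583⁻¹·9447 ≡ 95945·9447 ≡ 1553 (mod 100867).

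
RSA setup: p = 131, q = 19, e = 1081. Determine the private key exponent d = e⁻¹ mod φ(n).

φ(n) = (p−1)(q−1) = 130·18 = 2340.
Need d with 1081·d ≡ 1 (mod 2340). Apply the extended Euclidean algorithm:
2340 = 2×1081 + 178
1081 = 6×178 + 13
178 = 13×13 + 9
13 = 1×9 + 4
9 = 2×4 + 1
4 = 4×1 + 0
Back-substitute:
1 = 9 − 2·4
1 = −2·13 + 3·9
1 = 3·178 − 41·13
1 = −41·1081 + 249·178
1 = 249·2340 − 539·1081
So 1081·(-539) ≡ 1 (mod 2340), hence d ≡ -539 ≡ 1801 (mod 2340).

1801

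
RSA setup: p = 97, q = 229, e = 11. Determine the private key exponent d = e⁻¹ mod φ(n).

11939

φ(n) = (p−1)(q−1) = 96·228 = 21888.
Need d with 11·d ≡ 1 (mod 21888). Apply the extended Euclidean algorithm:
21888 = 1989·11 + 9
11 = 1·9 + 2
9 = 4·2 + 1
2 = 2·1 + 0
Back-substitute:
1 = 9 − 4·2
1 = −4·11 + 5·9
1 = 5·21888 − 9949·11
So 11·(-9949) ≡ 1 (mod 21888), hence d ≡ -9949 ≡ 11939 (mod 21888).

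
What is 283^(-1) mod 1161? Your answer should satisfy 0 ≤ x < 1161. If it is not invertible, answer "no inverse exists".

Run Euclid on (1161, 283):
1161 = 4×283 + 29
283 = 9×29 + 22
29 = 1×22 + 7
22 = 3×7 + 1
7 = 7×1 + 0
The gcd is 1. Working backward:
1 = 22 − 3·7
1 = −3·29 + 4·22
1 = 4·283 − 39·29
1 = −39·1161 + 160·283
So 283·160 ≡ 1 (mod 1161).

160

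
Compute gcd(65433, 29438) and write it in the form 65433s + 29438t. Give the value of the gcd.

1

Repeated division:
65433 = 2×29438 + 6557
29438 = 4×6557 + 3210
6557 = 2×3210 + 137
3210 = 23×137 + 59
137 = 2×59 + 19
59 = 3×19 + 2
19 = 9×2 + 1
2 = 2×1 + 0
gcd(65433, 29438) = 1.
Back-substituting:
1 = 19 − 9·2
1 = −9·59 + 28·19
1 = 28·137 − 65·59
1 = −65·3210 + 1523·137
1 = 1523·6557 − 3111·3210
1 = −3111·29438 + 13967·6557
1 = 13967·65433 − 31045·29438
So 1 = (13967)·65433 + (-31045)·29438.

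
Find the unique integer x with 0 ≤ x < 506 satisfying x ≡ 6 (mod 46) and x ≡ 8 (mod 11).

Write x = 6 + 46·k. Then 46·k ≡ 8 − 6 ≡ 2 (mod 11).
Need 46⁻¹ mod 11. Extended Euclid on (11, 2):
11 = 5*2 + 1
2 = 2*1 + 0
Back-substitute:
1 = 11 − 5·2
46⁻¹ ≡ 6 (mod 11), so k ≡ 6·2 ≡ 1 (mod 11).
x = 6 + 46·1 = 52.

52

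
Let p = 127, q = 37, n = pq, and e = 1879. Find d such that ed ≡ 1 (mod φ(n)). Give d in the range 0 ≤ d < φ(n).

1615

φ(n) = (p−1)(q−1) = 126·36 = 4536.
Need d with 1879·d ≡ 1 (mod 4536). Apply the extended Euclidean algorithm:
4536 = 2×1879 + 778
1879 = 2×778 + 323
778 = 2×323 + 132
323 = 2×132 + 59
132 = 2×59 + 14
59 = 4×14 + 3
14 = 4×3 + 2
3 = 1×2 + 1
2 = 2×1 + 0
Back-substitute:
1 = 3 − 2
1 = −14 + 5·3
1 = 5·59 − 21·14
1 = −21·132 + 47·59
1 = 47·323 − 115·132
1 = −115·778 + 277·323
1 = 277·1879 − 669·778
1 = −669·4536 + 1615·1879
So 1879·1615 ≡ 1 (mod 4536), hence d = 1615.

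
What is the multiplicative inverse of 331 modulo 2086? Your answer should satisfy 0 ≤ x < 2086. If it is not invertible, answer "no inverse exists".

1481

Extended Euclidean algorithm:
2086 = 6·331 + 100
331 = 3·100 + 31
100 = 3·31 + 7
31 = 4·7 + 3
7 = 2·3 + 1
3 = 3·1 + 0
The gcd is 1. Working backward:
1 = 7 − 2·3
1 = −2·31 + 9·7
1 = 9·100 − 29·31
1 = −29·331 + 96·100
1 = 96·2086 − 605·331
Hence 331⁻¹ ≡ -605 ≡ 1481 (mod 2086).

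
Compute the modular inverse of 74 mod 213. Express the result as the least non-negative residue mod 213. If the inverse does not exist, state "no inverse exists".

95

Extended Euclidean algorithm:
213 = 2·74 + 65
74 = 1·65 + 9
65 = 7·9 + 2
9 = 4·2 + 1
2 = 2·1 + 0
The gcd is 1. Working backward:
1 = 9 − 4·2
1 = −4·65 + 29·9
1 = 29·74 − 33·65
1 = −33·213 + 95·74
So 74·95 ≡ 1 (mod 213).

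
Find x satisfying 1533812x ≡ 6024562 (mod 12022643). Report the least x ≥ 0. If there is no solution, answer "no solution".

4985905

First find gcd(1533812, 12022643):
12022643 = 7·1533812 + 1285959
1533812 = 1·1285959 + 247853
1285959 = 5·247853 + 46694
247853 = 5·46694 + 14383
46694 = 3·14383 + 3545
14383 = 4·3545 + 203
3545 = 17·203 + 94
203 = 2·94 + 15
94 = 6·15 + 4
15 = 3·4 + 3
4 = 1·3 + 1
3 = 3·1 + 0
gcd = 1, so a unique solution mod 12022643 exists.
Back-substitute for the Bézout coefficients:
1 = 4 − 3
1 = −15 + 4·4
1 = 4·94 − 25·15
1 = −25·203 + 54·94
1 = 54·3545 − 943·203
1 = −943·14383 + 3826·3545
1 = 3826·46694 − 12421·14383
1 = −12421·247853 + 65931·46694
1 = 65931·1285959 − 342076·247853
1 = −342076·1533812 + 408007·1285959
1 = 408007·12022643 − 3198125·1533812
So 1533812·(-3198125) ≡ 1 (mod 12022643), giving 1533812⁻¹ ≡ 8824518.
x ≡ 1533812⁻¹·6024562 ≡ 8824518·6024562 ≡ 4985905 (mod 12022643).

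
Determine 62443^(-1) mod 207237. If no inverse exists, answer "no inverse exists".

Extended Euclidean algorithm:
207237 = 3·62443 + 19908
62443 = 3·19908 + 2719
19908 = 7·2719 + 875
2719 = 3·875 + 94
875 = 9·94 + 29
94 = 3·29 + 7
29 = 4·7 + 1
7 = 7·1 + 0
The gcd is 1. Working backward:
1 = 29 − 4·7
1 = −4·94 + 13·29
1 = 13·875 − 121·94
1 = −121·2719 + 376·875
1 = 376·19908 − 2753·2719
1 = −2753·62443 + 8635·19908
1 = 8635·207237 − 28658·62443
Thus 62443·(-28658) ≡ 1 (mod 207237); reducing, -28658 mod 207237 = 178579.

178579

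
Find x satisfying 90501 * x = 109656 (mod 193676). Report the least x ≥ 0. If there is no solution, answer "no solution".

32532

First find gcd(90501, 193676):
193676 = 2*90501 + 12674
90501 = 7*12674 + 1783
12674 = 7*1783 + 193
1783 = 9*193 + 46
193 = 4*46 + 9
46 = 5*9 + 1
9 = 9*1 + 0
gcd = 1, so a unique solution mod 193676 exists.
Back-substitute for the Bézout coefficients:
1 = 46 − 5·9
1 = −5·193 + 21·46
1 = 21·1783 − 194·193
1 = −194·12674 + 1379·1783
1 = 1379·90501 − 9847·12674
1 = −9847·193676 + 21073·90501
So 90501·(21073) ≡ 1 (mod 193676), giving 90501⁻¹ ≡ 21073.
x ≡ 90501⁻¹·109656 ≡ 21073·109656 ≡ 32532 (mod 193676).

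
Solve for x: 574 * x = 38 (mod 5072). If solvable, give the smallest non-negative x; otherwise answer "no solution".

First find gcd(574, 5072):
5072 = 8·574 + 480
574 = 1·480 + 94
480 = 5·94 + 10
94 = 9·10 + 4
10 = 2·4 + 2
4 = 2·2 + 0
gcd = 2 and 2 | 38, so solutions exist. Divide through by 2: 287x ≡ 19 (mod 2536).
Now find 287⁻¹ mod 2536:
2536 = 8·287 + 240
287 = 1·240 + 47
240 = 5·47 + 5
47 = 9·5 + 2
5 = 2·2 + 1
2 = 2·1 + 0
Back-substitute:
1 = 5 − 2·2
1 = −2·47 + 19·5
1 = 19·240 − 97·47
1 = −97·287 + 116·240
1 = 116·2536 − 1025·287
So 287·(-1025) ≡ 1 (mod 2536), i.e. 287⁻¹ ≡ 1511.
Then x ≡ 1511·19 ≡ 813 (mod 2536); the smallest non-negative solution is x = 813.

813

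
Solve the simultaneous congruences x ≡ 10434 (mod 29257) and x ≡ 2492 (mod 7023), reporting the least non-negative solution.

Write x = 10434 + 29257·k. Then 29257·k ≡ 2492 − 10434 ≡ 6104 (mod 7023).
Need 29257⁻¹ mod 7023. Extended Euclid on (7023, 1165):
7023 = 6·1165 + 33
1165 = 35·33 + 10
33 = 3·10 + 3
10 = 3·3 + 1
3 = 3·1 + 0
Back-substitute:
1 = 10 − 3·3
1 = −3·33 + 10·10
1 = 10·1165 − 353·33
1 = −353·7023 + 2128·1165
29257⁻¹ ≡ 2128 (mod 7023), so k ≡ 2128·6104 ≡ 3785 (mod 7023).
x = 10434 + 29257·3785 = 110748179.

110748179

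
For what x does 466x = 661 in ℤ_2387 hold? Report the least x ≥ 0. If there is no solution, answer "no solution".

First find gcd(466, 2387):
2387 = 5×466 + 57
466 = 8×57 + 10
57 = 5×10 + 7
10 = 1×7 + 3
7 = 2×3 + 1
3 = 3×1 + 0
gcd = 1, so a unique solution mod 2387 exists.
Back-substitute for the Bézout coefficients:
1 = 7 − 2·3
1 = −2·10 + 3·7
1 = 3·57 − 17·10
1 = −17·466 + 139·57
1 = 139·2387 − 712·466
So 466·(-712) ≡ 1 (mod 2387), giving 466⁻¹ ≡ 1675.
x ≡ 466⁻¹·661 ≡ 1675·661 ≡ 1994 (mod 2387).

1994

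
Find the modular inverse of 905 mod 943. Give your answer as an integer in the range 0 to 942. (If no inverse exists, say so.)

670

Extended Euclidean algorithm:
943 = 1×905 + 38
905 = 23×38 + 31
38 = 1×31 + 7
31 = 4×7 + 3
7 = 2×3 + 1
3 = 3×1 + 0
gcd = 1, so the inverse exists. Back-substitute:
1 = 7 − 2·3
1 = −2·31 + 9·7
1 = 9·38 − 11·31
1 = −11·905 + 262·38
1 = 262·943 − 273·905
Hence 905⁻¹ ≡ -273 ≡ 670 (mod 943).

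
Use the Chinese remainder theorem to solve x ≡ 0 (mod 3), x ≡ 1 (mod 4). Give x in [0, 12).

9

Write x = 0 + 3·k. Then 3·k ≡ 1 − 0 ≡ 1 (mod 4).
Need 3⁻¹ mod 4. Extended Euclid on (4, 3):
4 = 1*3 + 1
3 = 3*1 + 0
Back-substitute:
1 = 4 − 3
3⁻¹ ≡ 3 (mod 4), so k ≡ 3·1 ≡ 3 (mod 4).
x = 0 + 3·3 = 9.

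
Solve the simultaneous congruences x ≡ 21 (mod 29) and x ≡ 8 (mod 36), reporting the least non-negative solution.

224

Write x = 21 + 29·k. Then 29·k ≡ 8 − 21 ≡ 23 (mod 36).
Need 29⁻¹ mod 36. Extended Euclid on (36, 29):
36 = 1*29 + 7
29 = 4*7 + 1
7 = 7*1 + 0
Back-substitute:
1 = 29 − 4·7
1 = −4·36 + 5·29
29⁻¹ ≡ 5 (mod 36), so k ≡ 5·23 ≡ 7 (mod 36).
x = 21 + 29·7 = 224.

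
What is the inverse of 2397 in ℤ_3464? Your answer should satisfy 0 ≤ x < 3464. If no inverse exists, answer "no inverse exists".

461

gcd(3464, 2397) by repeated division:
3464 = 1·2397 + 1067
2397 = 2·1067 + 263
1067 = 4·263 + 15
263 = 17·15 + 8
15 = 1·8 + 7
8 = 1·7 + 1
7 = 7·1 + 0
gcd = 1, so the inverse exists. Back-substitute:
1 = 8 − 7
1 = −15 + 2·8
1 = 2·263 − 35·15
1 = −35·1067 + 142·263
1 = 142·2397 − 319·1067
1 = −319·3464 + 461·2397
So 2397·461 ≡ 1 (mod 3464).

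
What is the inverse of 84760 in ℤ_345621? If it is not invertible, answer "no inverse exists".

37918

Extended Euclidean algorithm:
345621 = 4·84760 + 6581
84760 = 12·6581 + 5788
6581 = 1·5788 + 793
5788 = 7·793 + 237
793 = 3·237 + 82
237 = 2·82 + 73
82 = 1·73 + 9
73 = 8·9 + 1
9 = 9·1 + 0
gcd = 1, so the inverse exists. Back-substitute:
1 = 73 − 8·9
1 = −8·82 + 9·73
1 = 9·237 − 26·82
1 = −26·793 + 87·237
1 = 87·5788 − 635·793
1 = −635·6581 + 722·5788
1 = 722·84760 − 9299·6581
1 = −9299·345621 + 37918·84760
So 84760·37918 ≡ 1 (mod 345621).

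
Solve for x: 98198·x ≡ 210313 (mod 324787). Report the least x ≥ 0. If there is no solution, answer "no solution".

34251

First find gcd(98198, 324787):
324787 = 3·98198 + 30193
98198 = 3·30193 + 7619
30193 = 3·7619 + 7336
7619 = 1·7336 + 283
7336 = 25·283 + 261
283 = 1·261 + 22
261 = 11·22 + 19
22 = 1·19 + 3
19 = 6·3 + 1
3 = 3·1 + 0
gcd = 1, so a unique solution mod 324787 exists.
Back-substitute for the Bézout coefficients:
1 = 19 − 6·3
1 = −6·22 + 7·19
1 = 7·261 − 83·22
1 = −83·283 + 90·261
1 = 90·7336 − 2333·283
1 = −2333·7619 + 2423·7336
1 = 2423·30193 − 9602·7619
1 = −9602·98198 + 31229·30193
1 = 31229·324787 − 103289·98198
So 98198·(-103289) ≡ 1 (mod 324787), giving 98198⁻¹ ≡ 221498.
x ≡ 98198⁻¹·210313 ≡ 221498·210313 ≡ 34251 (mod 324787).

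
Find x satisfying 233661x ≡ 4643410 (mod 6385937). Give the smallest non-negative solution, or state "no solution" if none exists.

5506234

First find gcd(233661, 6385937):
6385937 = 27·233661 + 77090
233661 = 3·77090 + 2391
77090 = 32·2391 + 578
2391 = 4·578 + 79
578 = 7·79 + 25
79 = 3·25 + 4
25 = 6·4 + 1
4 = 4·1 + 0
gcd = 1, so a unique solution mod 6385937 exists.
Back-substitute for the Bézout coefficients:
1 = 25 − 6·4
1 = −6·79 + 19·25
1 = 19·578 − 139·79
1 = −139·2391 + 575·578
1 = 575·77090 − 18539·2391
1 = −18539·233661 + 56192·77090
1 = 56192·6385937 − 1535723·233661
So 233661·(-1535723) ≡ 1 (mod 6385937), giving 233661⁻¹ ≡ 4850214.
x ≡ 233661⁻¹·4643410 ≡ 4850214·4643410 ≡ 5506234 (mod 6385937).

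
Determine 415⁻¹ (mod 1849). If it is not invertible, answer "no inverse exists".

450

Extended Euclidean algorithm:
1849 = 4×415 + 189
415 = 2×189 + 37
189 = 5×37 + 4
37 = 9×4 + 1
4 = 4×1 + 0
gcd = 1, so the inverse exists. Back-substitute:
1 = 37 − 9·4
1 = −9·189 + 46·37
1 = 46·415 − 101·189
1 = −101·1849 + 450·415
So 415·450 ≡ 1 (mod 1849).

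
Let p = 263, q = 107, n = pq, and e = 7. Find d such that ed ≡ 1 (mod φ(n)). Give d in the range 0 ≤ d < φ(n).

7935

φ(n) = (p−1)(q−1) = 262·106 = 27772.
Need d with 7·d ≡ 1 (mod 27772). Apply the extended Euclidean algorithm:
27772 = 3967×7 + 3
7 = 2×3 + 1
3 = 3×1 + 0
Back-substitute:
1 = 7 − 2·3
1 = −2·27772 + 7935·7
So 7·7935 ≡ 1 (mod 27772), hence d = 7935.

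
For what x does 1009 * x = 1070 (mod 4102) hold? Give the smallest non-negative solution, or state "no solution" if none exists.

1924

First find gcd(1009, 4102):
4102 = 4*1009 + 66
1009 = 15*66 + 19
66 = 3*19 + 9
19 = 2*9 + 1
9 = 9*1 + 0
gcd = 1, so a unique solution mod 4102 exists.
Back-substitute for the Bézout coefficients:
1 = 19 − 2·9
1 = −2·66 + 7·19
1 = 7·1009 − 107·66
1 = −107·4102 + 435·1009
So 1009·(435) ≡ 1 (mod 4102), giving 1009⁻¹ ≡ 435.
x ≡ 1009⁻¹·1070 ≡ 435·1070 ≡ 1924 (mod 4102).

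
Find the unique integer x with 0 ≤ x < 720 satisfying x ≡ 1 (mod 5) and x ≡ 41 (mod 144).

Write x = 1 + 5·k. Then 5·k ≡ 41 − 1 ≡ 40 (mod 144).
Need 5⁻¹ mod 144. Extended Euclid on (144, 5):
144 = 28·5 + 4
5 = 1·4 + 1
4 = 4·1 + 0
Back-substitute:
1 = 5 − 4
1 = −144 + 29·5
5⁻¹ ≡ 29 (mod 144), so k ≡ 29·40 ≡ 8 (mod 144).
x = 1 + 5·8 = 41.

41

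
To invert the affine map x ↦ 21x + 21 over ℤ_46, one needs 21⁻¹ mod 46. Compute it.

11

Extended Euclidean algorithm:
46 = 2*21 + 4
21 = 5*4 + 1
4 = 4*1 + 0
Since gcd(21, 46) = 1, back-substitute to write 1 as a combination:
1 = 21 − 5·4
1 = −5·46 + 11·21
So 21·11 ≡ 1 (mod 46).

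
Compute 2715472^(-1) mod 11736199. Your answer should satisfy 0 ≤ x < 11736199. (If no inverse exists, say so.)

11401890

Extended Euclidean algorithm:
11736199 = 4·2715472 + 874311
2715472 = 3·874311 + 92539
874311 = 9·92539 + 41460
92539 = 2·41460 + 9619
41460 = 4·9619 + 2984
9619 = 3·2984 + 667
2984 = 4·667 + 316
667 = 2·316 + 35
316 = 9·35 + 1
35 = 35·1 + 0
The gcd is 1. Working backward:
1 = 316 − 9·35
1 = −9·667 + 19·316
1 = 19·2984 − 85·667
1 = −85·9619 + 274·2984
1 = 274·41460 − 1181·9619
1 = −1181·92539 + 2636·41460
1 = 2636·874311 − 24905·92539
1 = −24905·2715472 + 77351·874311
1 = 77351·11736199 − 334309·2715472
So 2715472·(-334309) ≡ 1 (mod 11736199), and -334309 ≡ 11401890 (mod 11736199).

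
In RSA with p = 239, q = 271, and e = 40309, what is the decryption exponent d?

φ(n) = (p−1)(q−1) = 238·270 = 64260.
Need d with 40309·d ≡ 1 (mod 64260). Apply the extended Euclidean algorithm:
64260 = 1×40309 + 23951
40309 = 1×23951 + 16358
23951 = 1×16358 + 7593
16358 = 2×7593 + 1172
7593 = 6×1172 + 561
1172 = 2×561 + 50
561 = 11×50 + 11
50 = 4×11 + 6
11 = 1×6 + 5
6 = 1×5 + 1
5 = 5×1 + 0
Back-substitute:
1 = 6 − 5
1 = −11 + 2·6
1 = 2·50 − 9·11
1 = −9·561 + 101·50
1 = 101·1172 − 211·561
1 = −211·7593 + 1367·1172
1 = 1367·16358 − 2945·7593
1 = −2945·23951 + 4312·16358
1 = 4312·40309 − 7257·23951
1 = −7257·64260 + 11569·40309
So 40309·11569 ≡ 1 (mod 64260), hence d = 11569.

11569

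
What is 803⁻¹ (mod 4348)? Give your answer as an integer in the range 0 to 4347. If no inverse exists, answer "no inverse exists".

2063

gcd(4348, 803) by repeated division:
4348 = 5*803 + 333
803 = 2*333 + 137
333 = 2*137 + 59
137 = 2*59 + 19
59 = 3*19 + 2
19 = 9*2 + 1
2 = 2*1 + 0
Since gcd(803, 4348) = 1, back-substitute to write 1 as a combination:
1 = 19 − 9·2
1 = −9·59 + 28·19
1 = 28·137 − 65·59
1 = −65·333 + 158·137
1 = 158·803 − 381·333
1 = −381·4348 + 2063·803
So 803·2063 ≡ 1 (mod 4348).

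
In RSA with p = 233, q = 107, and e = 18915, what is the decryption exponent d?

φ(n) = (p−1)(q−1) = 232·106 = 24592.
Need d with 18915·d ≡ 1 (mod 24592). Apply the extended Euclidean algorithm:
24592 = 1×18915 + 5677
18915 = 3×5677 + 1884
5677 = 3×1884 + 25
1884 = 75×25 + 9
25 = 2×9 + 7
9 = 1×7 + 2
7 = 3×2 + 1
2 = 2×1 + 0
Back-substitute:
1 = 7 − 3·2
1 = −3·9 + 4·7
1 = 4·25 − 11·9
1 = −11·1884 + 829·25
1 = 829·5677 − 2498·1884
1 = −2498·18915 + 8323·5677
1 = 8323·24592 − 10821·18915
So 18915·(-10821) ≡ 1 (mod 24592), hence d ≡ -10821 ≡ 13771 (mod 24592).

13771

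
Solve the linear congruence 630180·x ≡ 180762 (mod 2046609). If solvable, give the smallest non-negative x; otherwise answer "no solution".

no solution

gcd(630180, 2046609):
2046609 = 3·630180 + 156069
630180 = 4·156069 + 5904
156069 = 26·5904 + 2565
5904 = 2·2565 + 774
2565 = 3·774 + 243
774 = 3·243 + 45
243 = 5·45 + 18
45 = 2·18 + 9
18 = 2·9 + 0
gcd = 9, but 9 ∤ 180762, so the congruence has no solution.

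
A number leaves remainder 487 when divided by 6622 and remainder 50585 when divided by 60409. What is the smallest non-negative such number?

Write x = 487 + 6622·k. Then 6622·k ≡ 50585 − 487 ≡ 50098 (mod 60409).
Need 6622⁻¹ mod 60409. Extended Euclid on (60409, 6622):
60409 = 9*6622 + 811
6622 = 8*811 + 134
811 = 6*134 + 7
134 = 19*7 + 1
7 = 7*1 + 0
Back-substitute:
1 = 134 − 19·7
1 = −19·811 + 115·134
1 = 115·6622 − 939·811
1 = −939·60409 + 8566·6622
6622⁻¹ ≡ 8566 (mod 60409), so k ≡ 8566·50098 ≡ 54341 (mod 60409).
x = 487 + 6622·54341 = 359846589.

359846589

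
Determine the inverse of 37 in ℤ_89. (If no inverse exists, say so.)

gcd(89, 37) by repeated division:
89 = 2*37 + 15
37 = 2*15 + 7
15 = 2*7 + 1
7 = 7*1 + 0
The gcd is 1. Working backward:
1 = 15 − 2·7
1 = −2·37 + 5·15
1 = 5·89 − 12·37
So 37·(-12) ≡ 1 (mod 89), and -12 ≡ 77 (mod 89).

77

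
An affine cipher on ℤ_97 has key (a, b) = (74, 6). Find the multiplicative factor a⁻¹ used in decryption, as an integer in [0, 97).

gcd(97, 74) by repeated division:
97 = 1·74 + 23
74 = 3·23 + 5
23 = 4·5 + 3
5 = 1·3 + 2
3 = 1·2 + 1
2 = 2·1 + 0
The gcd is 1. Working backward:
1 = 3 − 2
1 = −5 + 2·3
1 = 2·23 − 9·5
1 = −9·74 + 29·23
1 = 29·97 − 38·74
Hence 74⁻¹ ≡ -38 ≡ 59 (mod 97).

59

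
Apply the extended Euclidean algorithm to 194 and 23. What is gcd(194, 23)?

1

Repeated division:
194 = 8*23 + 10
23 = 2*10 + 3
10 = 3*3 + 1
3 = 3*1 + 0
gcd(194, 23) = 1.
Working backward:
1 = 10 − 3·3
1 = −3·23 + 7·10
1 = 7·194 − 59·23
So 1 = (7)·194 + (-59)·23.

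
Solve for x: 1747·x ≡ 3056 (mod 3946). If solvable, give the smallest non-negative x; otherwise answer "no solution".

196

First find gcd(1747, 3946):
3946 = 2·1747 + 452
1747 = 3·452 + 391
452 = 1·391 + 61
391 = 6·61 + 25
61 = 2·25 + 11
25 = 2·11 + 3
11 = 3·3 + 2
3 = 1·2 + 1
2 = 2·1 + 0
gcd = 1, so a unique solution mod 3946 exists.
Back-substitute for the Bézout coefficients:
1 = 3 − 2
1 = −11 + 4·3
1 = 4·25 − 9·11
1 = −9·61 + 22·25
1 = 22·391 − 141·61
1 = −141·452 + 163·391
1 = 163·1747 − 630·452
1 = −630·3946 + 1423·1747
So 1747·(1423) ≡ 1 (mod 3946), giving 1747⁻¹ ≡ 1423.
x ≡ 1747⁻¹·3056 ≡ 1423·3056 ≡ 196 (mod 3946).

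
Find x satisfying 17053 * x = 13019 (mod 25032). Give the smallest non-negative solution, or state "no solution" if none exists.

First find gcd(17053, 25032):
25032 = 1×17053 + 7979
17053 = 2×7979 + 1095
7979 = 7×1095 + 314
1095 = 3×314 + 153
314 = 2×153 + 8
153 = 19×8 + 1
8 = 8×1 + 0
gcd = 1, so a unique solution mod 25032 exists.
Back-substitute for the Bézout coefficients:
1 = 153 − 19·8
1 = −19·314 + 39·153
1 = 39·1095 − 136·314
1 = −136·7979 + 991·1095
1 = 991·17053 − 2118·7979
1 = −2118·25032 + 3109·17053
So 17053·(3109) ≡ 1 (mod 25032), giving 17053⁻¹ ≡ 3109.
x ≡ 17053⁻¹·13019 ≡ 3109·13019 ≡ 24359 (mod 25032).

24359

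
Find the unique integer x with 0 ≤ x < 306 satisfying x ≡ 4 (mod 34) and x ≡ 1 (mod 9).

208

Write x = 4 + 34·k. Then 34·k ≡ 1 − 4 ≡ 6 (mod 9).
Need 34⁻¹ mod 9. Extended Euclid on (9, 7):
9 = 1·7 + 2
7 = 3·2 + 1
2 = 2·1 + 0
Back-substitute:
1 = 7 − 3·2
1 = −3·9 + 4·7
34⁻¹ ≡ 4 (mod 9), so k ≡ 4·6 ≡ 6 (mod 9).
x = 4 + 34·6 = 208.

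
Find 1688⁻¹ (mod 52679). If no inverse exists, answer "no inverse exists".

16509

Extended Euclidean algorithm:
52679 = 31*1688 + 351
1688 = 4*351 + 284
351 = 1*284 + 67
284 = 4*67 + 16
67 = 4*16 + 3
16 = 5*3 + 1
3 = 3*1 + 0
The gcd is 1. Working backward:
1 = 16 − 5·3
1 = −5·67 + 21·16
1 = 21·284 − 89·67
1 = −89·351 + 110·284
1 = 110·1688 − 529·351
1 = −529·52679 + 16509·1688
So 1688·16509 ≡ 1 (mod 52679).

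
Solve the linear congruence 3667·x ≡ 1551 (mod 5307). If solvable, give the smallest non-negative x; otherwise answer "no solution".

First find gcd(3667, 5307):
5307 = 1·3667 + 1640
3667 = 2·1640 + 387
1640 = 4·387 + 92
387 = 4·92 + 19
92 = 4·19 + 16
19 = 1·16 + 3
16 = 5·3 + 1
3 = 3·1 + 0
gcd = 1, so a unique solution mod 5307 exists.
Back-substitute for the Bézout coefficients:
1 = 16 − 5·3
1 = −5·19 + 6·16
1 = 6·92 − 29·19
1 = −29·387 + 122·92
1 = 122·1640 − 517·387
1 = −517·3667 + 1156·1640
1 = 1156·5307 − 1673·3667
So 3667·(-1673) ≡ 1 (mod 5307), giving 3667⁻¹ ≡ 3634.
x ≡ 3667⁻¹·1551 ≡ 3634·1551 ≡ 300 (mod 5307).

300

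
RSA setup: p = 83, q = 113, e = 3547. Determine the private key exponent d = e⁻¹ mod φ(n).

1683

φ(n) = (p−1)(q−1) = 82·112 = 9184.
Need d with 3547·d ≡ 1 (mod 9184). Apply the extended Euclidean algorithm:
9184 = 2×3547 + 2090
3547 = 1×2090 + 1457
2090 = 1×1457 + 633
1457 = 2×633 + 191
633 = 3×191 + 60
191 = 3×60 + 11
60 = 5×11 + 5
11 = 2×5 + 1
5 = 5×1 + 0
Back-substitute:
1 = 11 − 2·5
1 = −2·60 + 11·11
1 = 11·191 − 35·60
1 = −35·633 + 116·191
1 = 116·1457 − 267·633
1 = −267·2090 + 383·1457
1 = 383·3547 − 650·2090
1 = −650·9184 + 1683·3547
So 3547·1683 ≡ 1 (mod 9184), hence d = 1683.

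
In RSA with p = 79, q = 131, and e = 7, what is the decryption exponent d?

7243

φ(n) = (p−1)(q−1) = 78·130 = 10140.
Need d with 7·d ≡ 1 (mod 10140). Apply the extended Euclidean algorithm:
10140 = 1448×7 + 4
7 = 1×4 + 3
4 = 1×3 + 1
3 = 3×1 + 0
Back-substitute:
1 = 4 − 3
1 = −7 + 2·4
1 = 2·10140 − 2897·7
So 7·(-2897) ≡ 1 (mod 10140), hence d ≡ -2897 ≡ 7243 (mod 10140).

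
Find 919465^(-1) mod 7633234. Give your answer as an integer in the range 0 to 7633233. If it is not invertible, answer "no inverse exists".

gcd(7633234, 919465) by repeated division:
7633234 = 8·919465 + 277514
919465 = 3·277514 + 86923
277514 = 3·86923 + 16745
86923 = 5·16745 + 3198
16745 = 5·3198 + 755
3198 = 4·755 + 178
755 = 4·178 + 43
178 = 4·43 + 6
43 = 7·6 + 1
6 = 6·1 + 0
Since gcd(919465, 7633234) = 1, back-substitute to write 1 as a combination:
1 = 43 − 7·6
1 = −7·178 + 29·43
1 = 29·755 − 123·178
1 = −123·3198 + 521·755
1 = 521·16745 − 2728·3198
1 = −2728·86923 + 14161·16745
1 = 14161·277514 − 45211·86923
1 = −45211·919465 + 149794·277514
1 = 149794·7633234 − 1243563·919465
Thus 919465·(-1243563) ≡ 1 (mod 7633234); reducing, -1243563 mod 7633234 = 6389671.

6389671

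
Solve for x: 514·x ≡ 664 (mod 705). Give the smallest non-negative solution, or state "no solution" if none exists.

421

First find gcd(514, 705):
705 = 1*514 + 191
514 = 2*191 + 132
191 = 1*132 + 59
132 = 2*59 + 14
59 = 4*14 + 3
14 = 4*3 + 2
3 = 1*2 + 1
2 = 2*1 + 0
gcd = 1, so a unique solution mod 705 exists.
Back-substitute for the Bézout coefficients:
1 = 3 − 2
1 = −14 + 5·3
1 = 5·59 − 21·14
1 = −21·132 + 47·59
1 = 47·191 − 68·132
1 = −68·514 + 183·191
1 = 183·705 − 251·514
So 514·(-251) ≡ 1 (mod 705), giving 514⁻¹ ≡ 454.
x ≡ 514⁻¹·664 ≡ 454·664 ≡ 421 (mod 705).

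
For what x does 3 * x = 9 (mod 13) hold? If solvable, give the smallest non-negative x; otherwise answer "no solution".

First find gcd(3, 13):
13 = 4*3 + 1
3 = 3*1 + 0
gcd = 1, so a unique solution mod 13 exists.
Back-substitute for the Bézout coefficients:
1 = 13 − 4·3
So 3·(-4) ≡ 1 (mod 13), giving 3⁻¹ ≡ 9.
x ≡ 3⁻¹·9 ≡ 9·9 ≡ 3 (mod 13).

3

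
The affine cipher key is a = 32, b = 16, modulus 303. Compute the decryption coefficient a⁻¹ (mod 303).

gcd(303, 32) by repeated division:
303 = 9×32 + 15
32 = 2×15 + 2
15 = 7×2 + 1
2 = 2×1 + 0
Since gcd(32, 303) = 1, back-substitute to write 1 as a combination:
1 = 15 − 7·2
1 = −7·32 + 15·15
1 = 15·303 − 142·32
Thus 32·(-142) ≡ 1 (mod 303); reducing, -142 mod 303 = 161.

161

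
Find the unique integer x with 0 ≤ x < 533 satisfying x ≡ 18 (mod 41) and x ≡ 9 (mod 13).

Write x = 18 + 41·k. Then 41·k ≡ 9 − 18 ≡ 4 (mod 13).
Need 41⁻¹ mod 13. Extended Euclid on (13, 2):
13 = 6×2 + 1
2 = 2×1 + 0
Back-substitute:
1 = 13 − 6·2
41⁻¹ ≡ 7 (mod 13), so k ≡ 7·4 ≡ 2 (mod 13).
x = 18 + 41·2 = 100.

100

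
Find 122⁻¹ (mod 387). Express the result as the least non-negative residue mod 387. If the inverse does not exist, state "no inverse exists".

Extended Euclidean algorithm:
387 = 3×122 + 21
122 = 5×21 + 17
21 = 1×17 + 4
17 = 4×4 + 1
4 = 4×1 + 0
The gcd is 1. Working backward:
1 = 17 − 4·4
1 = −4·21 + 5·17
1 = 5·122 − 29·21
1 = −29·387 + 92·122
So 122·92 ≡ 1 (mod 387).

92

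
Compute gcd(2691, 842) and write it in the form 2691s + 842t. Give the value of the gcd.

1

Apply Euclid's algorithm to 2691 and 842:
2691 = 3×842 + 165
842 = 5×165 + 17
165 = 9×17 + 12
17 = 1×12 + 5
12 = 2×5 + 2
5 = 2×2 + 1
2 = 2×1 + 0
gcd(2691, 842) = 1.
Working backward:
1 = 5 − 2·2
1 = −2·12 + 5·5
1 = 5·17 − 7·12
1 = −7·165 + 68·17
1 = 68·842 − 347·165
1 = −347·2691 + 1109·842
So 1 = (-347)·2691 + (1109)·842.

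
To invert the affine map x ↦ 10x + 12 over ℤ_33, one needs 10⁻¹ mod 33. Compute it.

10

Apply the Euclidean algorithm to 33 and 10:
33 = 3*10 + 3
10 = 3*3 + 1
3 = 3*1 + 0
Since gcd(10, 33) = 1, back-substitute to write 1 as a combination:
1 = 10 − 3·3
1 = −3·33 + 10·10
So 10·10 ≡ 1 (mod 33).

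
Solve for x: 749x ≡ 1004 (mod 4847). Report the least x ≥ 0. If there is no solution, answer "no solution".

First find gcd(749, 4847):
4847 = 6·749 + 353
749 = 2·353 + 43
353 = 8·43 + 9
43 = 4·9 + 7
9 = 1·7 + 2
7 = 3·2 + 1
2 = 2·1 + 0
gcd = 1, so a unique solution mod 4847 exists.
Back-substitute for the Bézout coefficients:
1 = 7 − 3·2
1 = −3·9 + 4·7
1 = 4·43 − 19·9
1 = −19·353 + 156·43
1 = 156·749 − 331·353
1 = −331·4847 + 2142·749
So 749·(2142) ≡ 1 (mod 4847), giving 749⁻¹ ≡ 2142.
x ≡ 749⁻¹·1004 ≡ 2142·1004 ≡ 3347 (mod 4847).

3347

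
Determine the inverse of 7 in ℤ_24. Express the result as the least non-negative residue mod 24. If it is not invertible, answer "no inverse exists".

7

Apply the Euclidean algorithm to 24 and 7:
24 = 3×7 + 3
7 = 2×3 + 1
3 = 3×1 + 0
The gcd is 1. Working backward:
1 = 7 − 2·3
1 = −2·24 + 7·7
So 7·7 ≡ 1 (mod 24).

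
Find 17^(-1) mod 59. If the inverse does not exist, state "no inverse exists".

Extended Euclidean algorithm:
59 = 3·17 + 8
17 = 2·8 + 1
8 = 8·1 + 0
The gcd is 1. Working backward:
1 = 17 − 2·8
1 = −2·59 + 7·17
So 17·7 ≡ 1 (mod 59).

7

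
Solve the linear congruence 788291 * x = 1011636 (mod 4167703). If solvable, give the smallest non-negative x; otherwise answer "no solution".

96135

First find gcd(788291, 4167703):
4167703 = 5×788291 + 226248
788291 = 3×226248 + 109547
226248 = 2×109547 + 7154
109547 = 15×7154 + 2237
7154 = 3×2237 + 443
2237 = 5×443 + 22
443 = 20×22 + 3
22 = 7×3 + 1
3 = 3×1 + 0
gcd = 1, so a unique solution mod 4167703 exists.
Back-substitute for the Bézout coefficients:
1 = 22 − 7·3
1 = −7·443 + 141·22
1 = 141·2237 − 712·443
1 = −712·7154 + 2277·2237
1 = 2277·109547 − 34867·7154
1 = −34867·226248 + 72011·109547
1 = 72011·788291 − 250900·226248
1 = −250900·4167703 + 1326511·788291
So 788291·(1326511) ≡ 1 (mod 4167703), giving 788291⁻¹ ≡ 1326511.
x ≡ 788291⁻¹·1011636 ≡ 1326511·1011636 ≡ 96135 (mod 4167703).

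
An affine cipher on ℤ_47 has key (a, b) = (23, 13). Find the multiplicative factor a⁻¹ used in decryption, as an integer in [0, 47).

45

Extended Euclidean algorithm:
47 = 2×23 + 1
23 = 23×1 + 0
gcd = 1, so the inverse exists. Back-substitute:
1 = 47 − 2·23
Thus 23·(-2) ≡ 1 (mod 47); reducing, -2 mod 47 = 45.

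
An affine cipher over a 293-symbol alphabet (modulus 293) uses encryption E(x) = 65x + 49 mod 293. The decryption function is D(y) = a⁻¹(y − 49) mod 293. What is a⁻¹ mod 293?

Run Euclid on (293, 65):
293 = 4×65 + 33
65 = 1×33 + 32
33 = 1×32 + 1
32 = 32×1 + 0
gcd = 1, so the inverse exists. Back-substitute:
1 = 33 − 32
1 = −65 + 2·33
1 = 2·293 − 9·65
Thus 65·(-9) ≡ 1 (mod 293); reducing, -9 mod 293 = 284.

284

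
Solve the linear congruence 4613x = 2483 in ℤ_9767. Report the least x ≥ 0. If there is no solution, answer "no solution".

388

First find gcd(4613, 9767):
9767 = 2*4613 + 541
4613 = 8*541 + 285
541 = 1*285 + 256
285 = 1*256 + 29
256 = 8*29 + 24
29 = 1*24 + 5
24 = 4*5 + 4
5 = 1*4 + 1
4 = 4*1 + 0
gcd = 1, so a unique solution mod 9767 exists.
Back-substitute for the Bézout coefficients:
1 = 5 − 4
1 = −24 + 5·5
1 = 5·29 − 6·24
1 = −6·256 + 53·29
1 = 53·285 − 59·256
1 = −59·541 + 112·285
1 = 112·4613 − 955·541
1 = −955·9767 + 2022·4613
So 4613·(2022) ≡ 1 (mod 9767), giving 4613⁻¹ ≡ 2022.
x ≡ 4613⁻¹·2483 ≡ 2022·2483 ≡ 388 (mod 9767).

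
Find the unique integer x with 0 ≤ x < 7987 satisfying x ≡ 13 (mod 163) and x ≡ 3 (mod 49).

4903

Write x = 13 + 163·k. Then 163·k ≡ 3 − 13 ≡ 39 (mod 49).
Need 163⁻¹ mod 49. Extended Euclid on (49, 16):
49 = 3*16 + 1
16 = 16*1 + 0
Back-substitute:
1 = 49 − 3·16
163⁻¹ ≡ 46 (mod 49), so k ≡ 46·39 ≡ 30 (mod 49).
x = 13 + 163·30 = 4903.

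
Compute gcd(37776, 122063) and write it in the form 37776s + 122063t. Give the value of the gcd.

1

Apply Euclid's algorithm to 122063 and 37776:
122063 = 3·37776 + 8735
37776 = 4·8735 + 2836
8735 = 3·2836 + 227
2836 = 12·227 + 112
227 = 2·112 + 3
112 = 37·3 + 1
3 = 3·1 + 0
gcd(37776, 122063) = 1.
Working backward:
1 = 112 − 37·3
1 = −37·227 + 75·112
1 = 75·2836 − 937·227
1 = −937·8735 + 2886·2836
1 = 2886·37776 − 12481·8735
1 = −12481·122063 + 40329·37776
So 1 = (-12481)·122063 + (40329)·37776.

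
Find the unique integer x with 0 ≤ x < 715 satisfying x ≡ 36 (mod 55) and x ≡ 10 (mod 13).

36

Write x = 36 + 55·k. Then 55·k ≡ 10 − 36 ≡ 0 (mod 13).
Need 55⁻¹ mod 13. Extended Euclid on (13, 3):
13 = 4·3 + 1
3 = 3·1 + 0
Back-substitute:
1 = 13 − 4·3
55⁻¹ ≡ 9 (mod 13), so k ≡ 9·0 ≡ 0 (mod 13).
x = 36 + 55·0 = 36.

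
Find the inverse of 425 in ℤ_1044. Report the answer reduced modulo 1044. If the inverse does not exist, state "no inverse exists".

gcd(1044, 425) by repeated division:
1044 = 2*425 + 194
425 = 2*194 + 37
194 = 5*37 + 9
37 = 4*9 + 1
9 = 9*1 + 0
gcd = 1, so the inverse exists. Back-substitute:
1 = 37 − 4·9
1 = −4·194 + 21·37
1 = 21·425 − 46·194
1 = −46·1044 + 113·425
So 425·113 ≡ 1 (mod 1044).

113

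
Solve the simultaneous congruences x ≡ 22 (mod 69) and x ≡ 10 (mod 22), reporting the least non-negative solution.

1264

Write x = 22 + 69·k. Then 69·k ≡ 10 − 22 ≡ 10 (mod 22).
Need 69⁻¹ mod 22. Extended Euclid on (22, 3):
22 = 7·3 + 1
3 = 3·1 + 0
Back-substitute:
1 = 22 − 7·3
69⁻¹ ≡ 15 (mod 22), so k ≡ 15·10 ≡ 18 (mod 22).
x = 22 + 69·18 = 1264.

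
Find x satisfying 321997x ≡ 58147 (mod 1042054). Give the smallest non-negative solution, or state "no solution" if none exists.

gcd(321997, 1042054):
1042054 = 3·321997 + 76063
321997 = 4·76063 + 17745
76063 = 4·17745 + 5083
17745 = 3·5083 + 2496
5083 = 2·2496 + 91
2496 = 27·91 + 39
91 = 2·39 + 13
39 = 3·13 + 0
gcd = 13, but 13 ∤ 58147, so the congruence has no solution.

no solution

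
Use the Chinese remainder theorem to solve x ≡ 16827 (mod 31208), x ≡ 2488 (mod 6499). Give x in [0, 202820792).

Write x = 16827 + 31208·k. Then 31208·k ≡ 2488 − 16827 ≡ 5158 (mod 6499).
Need 31208⁻¹ mod 6499. Extended Euclid on (6499, 5212):
6499 = 1×5212 + 1287
5212 = 4×1287 + 64
1287 = 20×64 + 7
64 = 9×7 + 1
7 = 7×1 + 0
Back-substitute:
1 = 64 − 9·7
1 = −9·1287 + 181·64
1 = 181·5212 − 733·1287
1 = −733·6499 + 914·5212
31208⁻¹ ≡ 914 (mod 6499), so k ≡ 914·5158 ≡ 2637 (mod 6499).
x = 16827 + 31208·2637 = 82312323.

82312323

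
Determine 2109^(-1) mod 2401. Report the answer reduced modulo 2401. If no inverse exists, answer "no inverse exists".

74

Run Euclid on (2401, 2109):
2401 = 1*2109 + 292
2109 = 7*292 + 65
292 = 4*65 + 32
65 = 2*32 + 1
32 = 32*1 + 0
The gcd is 1. Working backward:
1 = 65 − 2·32
1 = −2·292 + 9·65
1 = 9·2109 − 65·292
1 = −65·2401 + 74·2109
So 2109·74 ≡ 1 (mod 2401).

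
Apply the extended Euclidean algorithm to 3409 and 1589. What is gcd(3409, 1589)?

7

Repeated division:
3409 = 2*1589 + 231
1589 = 6*231 + 203
231 = 1*203 + 28
203 = 7*28 + 7
28 = 4*7 + 0
gcd(3409, 1589) = 7.
Working backward:
7 = 203 − 7·28
7 = −7·231 + 8·203
7 = 8·1589 − 55·231
7 = −55·3409 + 118·1589
So 7 = (-55)·3409 + (118)·1589.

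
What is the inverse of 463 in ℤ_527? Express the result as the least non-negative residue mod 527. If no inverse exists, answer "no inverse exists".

Run Euclid on (527, 463):
527 = 1×463 + 64
463 = 7×64 + 15
64 = 4×15 + 4
15 = 3×4 + 3
4 = 1×3 + 1
3 = 3×1 + 0
Since gcd(463, 527) = 1, back-substitute to write 1 as a combination:
1 = 4 − 3
1 = −15 + 4·4
1 = 4·64 − 17·15
1 = −17·463 + 123·64
1 = 123·527 − 140·463
So 463·(-140) ≡ 1 (mod 527), and -140 ≡ 387 (mod 527).

387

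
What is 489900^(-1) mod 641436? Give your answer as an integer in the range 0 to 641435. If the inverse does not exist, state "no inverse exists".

no inverse exists

Compute gcd(489900, 641436):
641436 = 1*489900 + 151536
489900 = 3*151536 + 35292
151536 = 4*35292 + 10368
35292 = 3*10368 + 4188
10368 = 2*4188 + 1992
4188 = 2*1992 + 204
1992 = 9*204 + 156
204 = 1*156 + 48
156 = 3*48 + 12
48 = 4*12 + 0
The gcd is 12, not 1, hence no inverse exists.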